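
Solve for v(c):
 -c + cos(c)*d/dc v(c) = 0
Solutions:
 v(c) = C1 + Integral(c/cos(c), c)


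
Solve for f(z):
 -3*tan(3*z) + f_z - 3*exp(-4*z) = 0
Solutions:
 f(z) = C1 + log(tan(3*z)^2 + 1)/2 - 3*exp(-4*z)/4


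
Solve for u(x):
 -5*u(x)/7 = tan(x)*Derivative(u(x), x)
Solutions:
 u(x) = C1/sin(x)^(5/7)


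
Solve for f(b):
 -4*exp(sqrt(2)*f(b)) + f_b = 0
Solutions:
 f(b) = sqrt(2)*(2*log(-1/(C1 + 4*b)) - log(2))/4


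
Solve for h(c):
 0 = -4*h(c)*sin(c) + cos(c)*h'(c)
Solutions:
 h(c) = C1/cos(c)^4


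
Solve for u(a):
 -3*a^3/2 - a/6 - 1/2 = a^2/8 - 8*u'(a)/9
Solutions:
 u(a) = C1 + 27*a^4/64 + 3*a^3/64 + 3*a^2/32 + 9*a/16


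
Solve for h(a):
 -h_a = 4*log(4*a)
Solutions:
 h(a) = C1 - 4*a*log(a) - a*log(256) + 4*a


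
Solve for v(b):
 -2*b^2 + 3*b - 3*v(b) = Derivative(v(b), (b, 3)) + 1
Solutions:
 v(b) = C3*exp(-3^(1/3)*b) - 2*b^2/3 + b + (C1*sin(3^(5/6)*b/2) + C2*cos(3^(5/6)*b/2))*exp(3^(1/3)*b/2) - 1/3


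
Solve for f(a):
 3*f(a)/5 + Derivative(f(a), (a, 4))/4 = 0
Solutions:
 f(a) = (C1*sin(3^(1/4)*5^(3/4)*a/5) + C2*cos(3^(1/4)*5^(3/4)*a/5))*exp(-3^(1/4)*5^(3/4)*a/5) + (C3*sin(3^(1/4)*5^(3/4)*a/5) + C4*cos(3^(1/4)*5^(3/4)*a/5))*exp(3^(1/4)*5^(3/4)*a/5)


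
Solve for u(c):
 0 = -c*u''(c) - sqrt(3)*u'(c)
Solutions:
 u(c) = C1 + C2*c^(1 - sqrt(3))


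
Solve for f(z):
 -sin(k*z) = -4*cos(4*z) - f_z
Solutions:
 f(z) = C1 - sin(4*z) - cos(k*z)/k


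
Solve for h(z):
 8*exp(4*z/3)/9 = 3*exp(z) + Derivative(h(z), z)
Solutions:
 h(z) = C1 + 2*exp(4*z/3)/3 - 3*exp(z)


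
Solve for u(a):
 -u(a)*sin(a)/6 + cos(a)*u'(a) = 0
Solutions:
 u(a) = C1/cos(a)^(1/6)


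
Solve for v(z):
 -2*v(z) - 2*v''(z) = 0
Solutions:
 v(z) = C1*sin(z) + C2*cos(z)


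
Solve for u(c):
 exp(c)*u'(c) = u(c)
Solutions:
 u(c) = C1*exp(-exp(-c))


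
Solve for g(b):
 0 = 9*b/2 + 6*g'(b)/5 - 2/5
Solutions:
 g(b) = C1 - 15*b^2/8 + b/3


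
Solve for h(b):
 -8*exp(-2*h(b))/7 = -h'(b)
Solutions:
 h(b) = log(-sqrt(C1 + 112*b)) - log(7)
 h(b) = log(C1 + 112*b)/2 - log(7)


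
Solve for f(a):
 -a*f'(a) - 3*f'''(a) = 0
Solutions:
 f(a) = C1 + Integral(C2*airyai(-3^(2/3)*a/3) + C3*airybi(-3^(2/3)*a/3), a)


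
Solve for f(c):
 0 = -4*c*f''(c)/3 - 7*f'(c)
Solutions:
 f(c) = C1 + C2/c^(17/4)


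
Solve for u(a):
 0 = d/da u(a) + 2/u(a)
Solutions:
 u(a) = -sqrt(C1 - 4*a)
 u(a) = sqrt(C1 - 4*a)


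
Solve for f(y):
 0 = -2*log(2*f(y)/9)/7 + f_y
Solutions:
 -7*Integral(1/(log(_y) - 2*log(3) + log(2)), (_y, f(y)))/2 = C1 - y


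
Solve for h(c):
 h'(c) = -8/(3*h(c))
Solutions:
 h(c) = -sqrt(C1 - 48*c)/3
 h(c) = sqrt(C1 - 48*c)/3


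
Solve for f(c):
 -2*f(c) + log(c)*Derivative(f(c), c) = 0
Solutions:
 f(c) = C1*exp(2*li(c))


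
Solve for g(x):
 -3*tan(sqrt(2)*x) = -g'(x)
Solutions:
 g(x) = C1 - 3*sqrt(2)*log(cos(sqrt(2)*x))/2


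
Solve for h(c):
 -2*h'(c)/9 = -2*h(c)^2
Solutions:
 h(c) = -1/(C1 + 9*c)


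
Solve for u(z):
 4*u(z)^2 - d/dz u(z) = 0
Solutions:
 u(z) = -1/(C1 + 4*z)


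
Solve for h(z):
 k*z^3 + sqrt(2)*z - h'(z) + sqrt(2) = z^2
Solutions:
 h(z) = C1 + k*z^4/4 - z^3/3 + sqrt(2)*z^2/2 + sqrt(2)*z


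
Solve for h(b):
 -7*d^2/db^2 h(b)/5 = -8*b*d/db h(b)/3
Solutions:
 h(b) = C1 + C2*erfi(2*sqrt(105)*b/21)


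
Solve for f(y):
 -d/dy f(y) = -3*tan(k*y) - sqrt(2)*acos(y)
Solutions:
 f(y) = C1 + sqrt(2)*(y*acos(y) - sqrt(1 - y^2)) + 3*Piecewise((-log(cos(k*y))/k, Ne(k, 0)), (0, True))


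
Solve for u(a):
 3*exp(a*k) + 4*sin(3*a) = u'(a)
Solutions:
 u(a) = C1 - 4*cos(3*a)/3 + 3*exp(a*k)/k


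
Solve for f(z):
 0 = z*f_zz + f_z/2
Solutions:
 f(z) = C1 + C2*sqrt(z)


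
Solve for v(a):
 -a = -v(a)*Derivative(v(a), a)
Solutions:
 v(a) = -sqrt(C1 + a^2)
 v(a) = sqrt(C1 + a^2)


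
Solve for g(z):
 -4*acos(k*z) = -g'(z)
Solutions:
 g(z) = C1 + 4*Piecewise((z*acos(k*z) - sqrt(-k^2*z^2 + 1)/k, Ne(k, 0)), (pi*z/2, True))


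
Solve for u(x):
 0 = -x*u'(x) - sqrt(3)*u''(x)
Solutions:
 u(x) = C1 + C2*erf(sqrt(2)*3^(3/4)*x/6)


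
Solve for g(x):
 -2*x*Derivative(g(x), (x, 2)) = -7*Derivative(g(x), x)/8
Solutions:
 g(x) = C1 + C2*x^(23/16)


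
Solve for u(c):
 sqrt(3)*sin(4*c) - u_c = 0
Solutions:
 u(c) = C1 - sqrt(3)*cos(4*c)/4


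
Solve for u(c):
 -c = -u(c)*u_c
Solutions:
 u(c) = -sqrt(C1 + c^2)
 u(c) = sqrt(C1 + c^2)


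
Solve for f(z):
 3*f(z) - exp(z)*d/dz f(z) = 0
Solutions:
 f(z) = C1*exp(-3*exp(-z))


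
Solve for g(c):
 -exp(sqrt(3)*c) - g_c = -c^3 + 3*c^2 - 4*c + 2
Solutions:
 g(c) = C1 + c^4/4 - c^3 + 2*c^2 - 2*c - sqrt(3)*exp(sqrt(3)*c)/3


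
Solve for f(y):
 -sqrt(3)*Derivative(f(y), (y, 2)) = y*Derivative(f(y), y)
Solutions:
 f(y) = C1 + C2*erf(sqrt(2)*3^(3/4)*y/6)


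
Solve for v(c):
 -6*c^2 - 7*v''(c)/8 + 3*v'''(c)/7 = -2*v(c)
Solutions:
 v(c) = C1*exp(c*(343*7^(2/3)/(288*sqrt(136203) + 107609)^(1/3) + 98 + 7^(1/3)*(288*sqrt(136203) + 107609)^(1/3))/144)*sin(sqrt(3)*7^(1/3)*c*(-(288*sqrt(136203) + 107609)^(1/3) + 343*7^(1/3)/(288*sqrt(136203) + 107609)^(1/3))/144) + C2*exp(c*(343*7^(2/3)/(288*sqrt(136203) + 107609)^(1/3) + 98 + 7^(1/3)*(288*sqrt(136203) + 107609)^(1/3))/144)*cos(sqrt(3)*7^(1/3)*c*(-(288*sqrt(136203) + 107609)^(1/3) + 343*7^(1/3)/(288*sqrt(136203) + 107609)^(1/3))/144) + C3*exp(c*(-7^(1/3)*(288*sqrt(136203) + 107609)^(1/3) - 343*7^(2/3)/(288*sqrt(136203) + 107609)^(1/3) + 49)/72) + 3*c^2 + 21/8


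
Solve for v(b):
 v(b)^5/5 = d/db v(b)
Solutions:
 v(b) = -5^(1/4)*(-1/(C1 + 4*b))^(1/4)
 v(b) = 5^(1/4)*(-1/(C1 + 4*b))^(1/4)
 v(b) = -5^(1/4)*I*(-1/(C1 + 4*b))^(1/4)
 v(b) = 5^(1/4)*I*(-1/(C1 + 4*b))^(1/4)


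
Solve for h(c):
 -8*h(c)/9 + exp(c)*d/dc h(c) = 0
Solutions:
 h(c) = C1*exp(-8*exp(-c)/9)


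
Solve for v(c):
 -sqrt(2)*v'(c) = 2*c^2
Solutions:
 v(c) = C1 - sqrt(2)*c^3/3


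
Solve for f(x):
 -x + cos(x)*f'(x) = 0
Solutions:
 f(x) = C1 + Integral(x/cos(x), x)


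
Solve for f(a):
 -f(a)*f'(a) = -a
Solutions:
 f(a) = -sqrt(C1 + a^2)
 f(a) = sqrt(C1 + a^2)


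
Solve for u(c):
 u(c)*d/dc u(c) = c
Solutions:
 u(c) = -sqrt(C1 + c^2)
 u(c) = sqrt(C1 + c^2)


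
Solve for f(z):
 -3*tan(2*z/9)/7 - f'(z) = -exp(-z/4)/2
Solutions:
 f(z) = C1 - 27*log(tan(2*z/9)^2 + 1)/28 - 2*exp(-z/4)


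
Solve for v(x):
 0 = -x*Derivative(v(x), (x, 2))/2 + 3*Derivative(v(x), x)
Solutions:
 v(x) = C1 + C2*x^7


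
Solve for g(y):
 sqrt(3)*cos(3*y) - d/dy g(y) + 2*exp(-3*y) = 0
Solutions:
 g(y) = C1 + sqrt(3)*sin(3*y)/3 - 2*exp(-3*y)/3


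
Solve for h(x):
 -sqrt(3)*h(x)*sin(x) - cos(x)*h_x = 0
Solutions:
 h(x) = C1*cos(x)^(sqrt(3))


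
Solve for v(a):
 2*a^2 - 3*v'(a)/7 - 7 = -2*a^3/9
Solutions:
 v(a) = C1 + 7*a^4/54 + 14*a^3/9 - 49*a/3


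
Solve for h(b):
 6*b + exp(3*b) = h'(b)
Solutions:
 h(b) = C1 + 3*b^2 + exp(3*b)/3


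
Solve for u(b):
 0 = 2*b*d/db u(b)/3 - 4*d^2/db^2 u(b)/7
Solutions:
 u(b) = C1 + C2*erfi(sqrt(21)*b/6)


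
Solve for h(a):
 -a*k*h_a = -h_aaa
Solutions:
 h(a) = C1 + Integral(C2*airyai(a*k^(1/3)) + C3*airybi(a*k^(1/3)), a)


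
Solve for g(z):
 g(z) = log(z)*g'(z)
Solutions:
 g(z) = C1*exp(li(z))


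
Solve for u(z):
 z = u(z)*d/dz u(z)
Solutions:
 u(z) = -sqrt(C1 + z^2)
 u(z) = sqrt(C1 + z^2)


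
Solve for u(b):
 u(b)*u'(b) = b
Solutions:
 u(b) = -sqrt(C1 + b^2)
 u(b) = sqrt(C1 + b^2)


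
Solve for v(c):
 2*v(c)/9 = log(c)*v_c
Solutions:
 v(c) = C1*exp(2*li(c)/9)


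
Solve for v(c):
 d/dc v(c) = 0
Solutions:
 v(c) = C1


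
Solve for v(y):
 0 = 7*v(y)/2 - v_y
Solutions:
 v(y) = C1*exp(7*y/2)


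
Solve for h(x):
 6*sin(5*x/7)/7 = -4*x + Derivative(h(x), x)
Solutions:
 h(x) = C1 + 2*x^2 - 6*cos(5*x/7)/5


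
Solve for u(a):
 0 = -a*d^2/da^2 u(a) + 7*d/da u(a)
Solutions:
 u(a) = C1 + C2*a^8


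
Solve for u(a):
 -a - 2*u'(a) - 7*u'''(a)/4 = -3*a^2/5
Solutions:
 u(a) = C1 + C2*sin(2*sqrt(14)*a/7) + C3*cos(2*sqrt(14)*a/7) + a^3/10 - a^2/4 - 21*a/40


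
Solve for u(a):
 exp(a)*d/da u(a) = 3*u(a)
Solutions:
 u(a) = C1*exp(-3*exp(-a))


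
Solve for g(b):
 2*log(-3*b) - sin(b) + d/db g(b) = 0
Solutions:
 g(b) = C1 - 2*b*log(-b) - 2*b*log(3) + 2*b - cos(b)


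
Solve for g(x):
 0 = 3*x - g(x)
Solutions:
 g(x) = 3*x


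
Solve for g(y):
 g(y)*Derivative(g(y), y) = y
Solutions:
 g(y) = -sqrt(C1 + y^2)
 g(y) = sqrt(C1 + y^2)


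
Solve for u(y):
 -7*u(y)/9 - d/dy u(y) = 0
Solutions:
 u(y) = C1*exp(-7*y/9)


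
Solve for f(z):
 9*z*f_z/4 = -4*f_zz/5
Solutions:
 f(z) = C1 + C2*erf(3*sqrt(10)*z/8)


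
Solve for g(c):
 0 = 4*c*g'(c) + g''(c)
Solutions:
 g(c) = C1 + C2*erf(sqrt(2)*c)


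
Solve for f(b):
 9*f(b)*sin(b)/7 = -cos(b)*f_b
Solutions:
 f(b) = C1*cos(b)^(9/7)


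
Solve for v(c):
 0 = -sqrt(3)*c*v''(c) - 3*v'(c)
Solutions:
 v(c) = C1 + C2*c^(1 - sqrt(3))


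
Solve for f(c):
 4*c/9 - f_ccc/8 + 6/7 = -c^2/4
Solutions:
 f(c) = C1 + C2*c + C3*c^2 + c^5/30 + 4*c^4/27 + 8*c^3/7


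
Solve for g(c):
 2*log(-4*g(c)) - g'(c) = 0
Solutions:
 -Integral(1/(log(-_y) + 2*log(2)), (_y, g(c)))/2 = C1 - c


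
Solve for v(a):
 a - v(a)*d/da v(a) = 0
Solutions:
 v(a) = -sqrt(C1 + a^2)
 v(a) = sqrt(C1 + a^2)


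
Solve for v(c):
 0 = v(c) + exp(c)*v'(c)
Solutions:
 v(c) = C1*exp(exp(-c))


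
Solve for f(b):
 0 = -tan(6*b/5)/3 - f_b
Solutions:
 f(b) = C1 + 5*log(cos(6*b/5))/18


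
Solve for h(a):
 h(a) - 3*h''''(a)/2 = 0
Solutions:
 h(a) = C1*exp(-2^(1/4)*3^(3/4)*a/3) + C2*exp(2^(1/4)*3^(3/4)*a/3) + C3*sin(2^(1/4)*3^(3/4)*a/3) + C4*cos(2^(1/4)*3^(3/4)*a/3)


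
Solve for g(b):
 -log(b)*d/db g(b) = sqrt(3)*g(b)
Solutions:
 g(b) = C1*exp(-sqrt(3)*li(b))


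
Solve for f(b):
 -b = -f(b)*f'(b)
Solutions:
 f(b) = -sqrt(C1 + b^2)
 f(b) = sqrt(C1 + b^2)


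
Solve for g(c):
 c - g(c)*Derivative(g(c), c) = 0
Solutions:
 g(c) = -sqrt(C1 + c^2)
 g(c) = sqrt(C1 + c^2)


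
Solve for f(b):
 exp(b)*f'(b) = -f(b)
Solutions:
 f(b) = C1*exp(exp(-b))


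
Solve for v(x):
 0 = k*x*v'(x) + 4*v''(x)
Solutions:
 v(x) = Piecewise((-sqrt(2)*sqrt(pi)*C1*erf(sqrt(2)*sqrt(k)*x/4)/sqrt(k) - C2, (k > 0) | (k < 0)), (-C1*x - C2, True))


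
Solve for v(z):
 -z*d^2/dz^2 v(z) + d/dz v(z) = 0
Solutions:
 v(z) = C1 + C2*z^2


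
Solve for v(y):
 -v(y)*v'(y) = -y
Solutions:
 v(y) = -sqrt(C1 + y^2)
 v(y) = sqrt(C1 + y^2)


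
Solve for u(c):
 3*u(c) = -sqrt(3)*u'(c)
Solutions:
 u(c) = C1*exp(-sqrt(3)*c)


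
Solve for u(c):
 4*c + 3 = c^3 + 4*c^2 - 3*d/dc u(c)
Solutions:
 u(c) = C1 + c^4/12 + 4*c^3/9 - 2*c^2/3 - c


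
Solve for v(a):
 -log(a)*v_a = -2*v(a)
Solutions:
 v(a) = C1*exp(2*li(a))


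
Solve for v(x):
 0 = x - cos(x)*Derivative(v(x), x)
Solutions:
 v(x) = C1 + Integral(x/cos(x), x)


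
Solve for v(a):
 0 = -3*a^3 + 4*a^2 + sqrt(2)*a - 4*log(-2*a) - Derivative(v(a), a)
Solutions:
 v(a) = C1 - 3*a^4/4 + 4*a^3/3 + sqrt(2)*a^2/2 - 4*a*log(-a) + 4*a*(1 - log(2))


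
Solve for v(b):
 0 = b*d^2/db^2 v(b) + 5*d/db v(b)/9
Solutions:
 v(b) = C1 + C2*b^(4/9)


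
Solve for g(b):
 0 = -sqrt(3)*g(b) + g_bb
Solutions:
 g(b) = C1*exp(-3^(1/4)*b) + C2*exp(3^(1/4)*b)


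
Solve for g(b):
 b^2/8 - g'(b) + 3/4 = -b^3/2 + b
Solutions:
 g(b) = C1 + b^4/8 + b^3/24 - b^2/2 + 3*b/4


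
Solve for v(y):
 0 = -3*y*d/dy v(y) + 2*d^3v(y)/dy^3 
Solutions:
 v(y) = C1 + Integral(C2*airyai(2^(2/3)*3^(1/3)*y/2) + C3*airybi(2^(2/3)*3^(1/3)*y/2), y)


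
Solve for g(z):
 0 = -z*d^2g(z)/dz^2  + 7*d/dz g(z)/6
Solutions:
 g(z) = C1 + C2*z^(13/6)


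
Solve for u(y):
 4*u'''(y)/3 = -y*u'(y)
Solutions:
 u(y) = C1 + Integral(C2*airyai(-6^(1/3)*y/2) + C3*airybi(-6^(1/3)*y/2), y)


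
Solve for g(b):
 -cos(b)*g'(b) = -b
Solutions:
 g(b) = C1 + Integral(b/cos(b), b)


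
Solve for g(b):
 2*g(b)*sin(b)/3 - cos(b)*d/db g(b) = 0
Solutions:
 g(b) = C1/cos(b)^(2/3)


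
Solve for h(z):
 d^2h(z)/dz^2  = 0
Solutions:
 h(z) = C1 + C2*z


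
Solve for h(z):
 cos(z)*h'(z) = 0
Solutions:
 h(z) = C1


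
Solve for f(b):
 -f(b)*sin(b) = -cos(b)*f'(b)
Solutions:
 f(b) = C1/cos(b)


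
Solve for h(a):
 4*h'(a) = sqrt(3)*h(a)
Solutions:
 h(a) = C1*exp(sqrt(3)*a/4)


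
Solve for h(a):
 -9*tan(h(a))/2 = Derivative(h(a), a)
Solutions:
 h(a) = pi - asin(C1*exp(-9*a/2))
 h(a) = asin(C1*exp(-9*a/2))


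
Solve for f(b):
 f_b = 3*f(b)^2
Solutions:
 f(b) = -1/(C1 + 3*b)


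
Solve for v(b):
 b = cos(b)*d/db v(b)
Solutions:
 v(b) = C1 + Integral(b/cos(b), b)


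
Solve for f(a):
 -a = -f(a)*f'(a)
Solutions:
 f(a) = -sqrt(C1 + a^2)
 f(a) = sqrt(C1 + a^2)


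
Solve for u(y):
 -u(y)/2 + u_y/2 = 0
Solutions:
 u(y) = C1*exp(y)


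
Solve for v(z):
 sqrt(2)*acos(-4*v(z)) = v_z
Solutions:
 Integral(1/acos(-4*_y), (_y, v(z))) = C1 + sqrt(2)*z


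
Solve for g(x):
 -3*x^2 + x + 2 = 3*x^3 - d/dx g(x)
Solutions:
 g(x) = C1 + 3*x^4/4 + x^3 - x^2/2 - 2*x


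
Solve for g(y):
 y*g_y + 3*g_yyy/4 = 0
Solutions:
 g(y) = C1 + Integral(C2*airyai(-6^(2/3)*y/3) + C3*airybi(-6^(2/3)*y/3), y)


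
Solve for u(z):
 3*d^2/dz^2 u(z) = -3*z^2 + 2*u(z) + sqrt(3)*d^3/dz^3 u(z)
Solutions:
 u(z) = C1*exp(z*(3^(2/3)/(3 + 2*sqrt(3))^(1/3) + 3^(1/3)*(3 + 2*sqrt(3))^(1/3) + 2*sqrt(3))/6)*sin(3^(1/6)*z*(-3^(2/3)*(3 + 2*sqrt(3))^(1/3) + 3/(3 + 2*sqrt(3))^(1/3))/6) + C2*exp(z*(3^(2/3)/(3 + 2*sqrt(3))^(1/3) + 3^(1/3)*(3 + 2*sqrt(3))^(1/3) + 2*sqrt(3))/6)*cos(3^(1/6)*z*(-3^(2/3)*(3 + 2*sqrt(3))^(1/3) + 3/(3 + 2*sqrt(3))^(1/3))/6) + C3*exp(z*(-3^(1/3)*(3 + 2*sqrt(3))^(1/3) - 3^(2/3)/(3 + 2*sqrt(3))^(1/3) + sqrt(3))/3) + 3*z^2/2 + 9/2


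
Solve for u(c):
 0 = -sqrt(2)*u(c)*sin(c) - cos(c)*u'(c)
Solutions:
 u(c) = C1*cos(c)^(sqrt(2))


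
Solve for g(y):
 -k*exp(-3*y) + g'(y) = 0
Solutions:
 g(y) = C1 - k*exp(-3*y)/3


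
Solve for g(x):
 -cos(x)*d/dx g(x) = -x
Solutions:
 g(x) = C1 + Integral(x/cos(x), x)


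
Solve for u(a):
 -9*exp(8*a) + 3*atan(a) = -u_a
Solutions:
 u(a) = C1 - 3*a*atan(a) + 9*exp(8*a)/8 + 3*log(a^2 + 1)/2


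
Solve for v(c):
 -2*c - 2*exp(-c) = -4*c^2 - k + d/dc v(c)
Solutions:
 v(c) = C1 + 4*c^3/3 - c^2 + c*k + 2*exp(-c)


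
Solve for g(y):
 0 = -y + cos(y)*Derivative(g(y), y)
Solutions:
 g(y) = C1 + Integral(y/cos(y), y)


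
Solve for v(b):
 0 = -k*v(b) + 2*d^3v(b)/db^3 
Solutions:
 v(b) = C1*exp(2^(2/3)*b*k^(1/3)/2) + C2*exp(2^(2/3)*b*k^(1/3)*(-1 + sqrt(3)*I)/4) + C3*exp(-2^(2/3)*b*k^(1/3)*(1 + sqrt(3)*I)/4)


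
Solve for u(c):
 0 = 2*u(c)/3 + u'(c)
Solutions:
 u(c) = C1*exp(-2*c/3)


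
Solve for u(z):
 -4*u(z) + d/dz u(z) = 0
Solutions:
 u(z) = C1*exp(4*z)


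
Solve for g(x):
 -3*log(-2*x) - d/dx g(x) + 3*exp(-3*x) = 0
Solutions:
 g(x) = C1 - 3*x*log(-x) + 3*x*(1 - log(2)) - exp(-3*x)


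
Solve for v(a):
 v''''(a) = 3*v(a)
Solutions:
 v(a) = C1*exp(-3^(1/4)*a) + C2*exp(3^(1/4)*a) + C3*sin(3^(1/4)*a) + C4*cos(3^(1/4)*a)


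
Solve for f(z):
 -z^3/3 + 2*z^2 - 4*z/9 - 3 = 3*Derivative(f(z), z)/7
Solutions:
 f(z) = C1 - 7*z^4/36 + 14*z^3/9 - 14*z^2/27 - 7*z


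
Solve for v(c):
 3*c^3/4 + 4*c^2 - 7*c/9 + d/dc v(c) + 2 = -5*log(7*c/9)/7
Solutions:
 v(c) = C1 - 3*c^4/16 - 4*c^3/3 + 7*c^2/18 - 5*c*log(c)/7 - 5*c*log(7)/7 - 9*c/7 + 10*c*log(3)/7


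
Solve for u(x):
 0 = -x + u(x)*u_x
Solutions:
 u(x) = -sqrt(C1 + x^2)
 u(x) = sqrt(C1 + x^2)


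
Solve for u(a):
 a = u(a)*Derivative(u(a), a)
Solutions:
 u(a) = -sqrt(C1 + a^2)
 u(a) = sqrt(C1 + a^2)


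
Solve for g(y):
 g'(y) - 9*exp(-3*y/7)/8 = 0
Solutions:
 g(y) = C1 - 21*exp(-3*y/7)/8


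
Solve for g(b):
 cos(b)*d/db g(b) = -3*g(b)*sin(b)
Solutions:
 g(b) = C1*cos(b)^3


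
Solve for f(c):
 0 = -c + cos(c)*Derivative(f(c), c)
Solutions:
 f(c) = C1 + Integral(c/cos(c), c)


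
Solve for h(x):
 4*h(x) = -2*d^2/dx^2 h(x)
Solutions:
 h(x) = C1*sin(sqrt(2)*x) + C2*cos(sqrt(2)*x)


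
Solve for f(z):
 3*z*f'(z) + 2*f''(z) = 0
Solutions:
 f(z) = C1 + C2*erf(sqrt(3)*z/2)


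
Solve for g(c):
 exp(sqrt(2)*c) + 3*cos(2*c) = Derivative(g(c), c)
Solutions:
 g(c) = C1 + sqrt(2)*exp(sqrt(2)*c)/2 + 3*sin(2*c)/2


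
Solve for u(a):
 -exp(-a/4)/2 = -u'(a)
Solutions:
 u(a) = C1 - 2*exp(-a/4)


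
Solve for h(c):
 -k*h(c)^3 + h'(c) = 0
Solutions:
 h(c) = -sqrt(2)*sqrt(-1/(C1 + c*k))/2
 h(c) = sqrt(2)*sqrt(-1/(C1 + c*k))/2


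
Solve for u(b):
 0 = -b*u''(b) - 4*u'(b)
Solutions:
 u(b) = C1 + C2/b^3


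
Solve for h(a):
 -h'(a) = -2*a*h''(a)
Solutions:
 h(a) = C1 + C2*a^(3/2)


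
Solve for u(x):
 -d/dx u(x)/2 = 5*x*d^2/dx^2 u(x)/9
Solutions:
 u(x) = C1 + C2*x^(1/10)


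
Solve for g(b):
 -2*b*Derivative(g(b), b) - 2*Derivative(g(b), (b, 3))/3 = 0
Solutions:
 g(b) = C1 + Integral(C2*airyai(-3^(1/3)*b) + C3*airybi(-3^(1/3)*b), b)


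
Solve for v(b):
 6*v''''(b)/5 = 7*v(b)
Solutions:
 v(b) = C1*exp(-35^(1/4)*6^(3/4)*b/6) + C2*exp(35^(1/4)*6^(3/4)*b/6) + C3*sin(35^(1/4)*6^(3/4)*b/6) + C4*cos(35^(1/4)*6^(3/4)*b/6)


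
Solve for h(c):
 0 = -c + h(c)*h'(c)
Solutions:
 h(c) = -sqrt(C1 + c^2)
 h(c) = sqrt(C1 + c^2)


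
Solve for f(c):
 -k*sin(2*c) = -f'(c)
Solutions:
 f(c) = C1 - k*cos(2*c)/2


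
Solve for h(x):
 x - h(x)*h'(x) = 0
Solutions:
 h(x) = -sqrt(C1 + x^2)
 h(x) = sqrt(C1 + x^2)


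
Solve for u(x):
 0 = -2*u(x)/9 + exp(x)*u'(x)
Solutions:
 u(x) = C1*exp(-2*exp(-x)/9)


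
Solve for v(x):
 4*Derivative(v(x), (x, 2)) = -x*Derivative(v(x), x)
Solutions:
 v(x) = C1 + C2*erf(sqrt(2)*x/4)


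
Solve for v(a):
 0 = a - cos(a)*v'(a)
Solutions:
 v(a) = C1 + Integral(a/cos(a), a)


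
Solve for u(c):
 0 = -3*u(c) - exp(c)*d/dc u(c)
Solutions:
 u(c) = C1*exp(3*exp(-c))


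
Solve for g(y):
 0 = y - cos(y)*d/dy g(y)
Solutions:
 g(y) = C1 + Integral(y/cos(y), y)


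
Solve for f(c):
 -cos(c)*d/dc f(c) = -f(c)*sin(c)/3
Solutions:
 f(c) = C1/cos(c)^(1/3)


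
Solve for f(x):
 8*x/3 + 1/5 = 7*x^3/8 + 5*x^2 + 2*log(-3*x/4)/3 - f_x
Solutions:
 f(x) = C1 + 7*x^4/32 + 5*x^3/3 - 4*x^2/3 + 2*x*log(-x)/3 + x*(-2*log(2) - 13/15 + 2*log(6)/3)


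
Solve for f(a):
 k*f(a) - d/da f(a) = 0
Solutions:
 f(a) = C1*exp(a*k)


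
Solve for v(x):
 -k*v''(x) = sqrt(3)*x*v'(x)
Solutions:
 v(x) = C1 + C2*sqrt(k)*erf(sqrt(2)*3^(1/4)*x*sqrt(1/k)/2)


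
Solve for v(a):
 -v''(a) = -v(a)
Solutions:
 v(a) = C1*exp(-a) + C2*exp(a)


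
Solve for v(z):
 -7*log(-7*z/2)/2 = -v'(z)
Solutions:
 v(z) = C1 + 7*z*log(-z)/2 + 7*z*(-1 - log(2) + log(7))/2


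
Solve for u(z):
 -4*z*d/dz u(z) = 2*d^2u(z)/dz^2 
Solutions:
 u(z) = C1 + C2*erf(z)


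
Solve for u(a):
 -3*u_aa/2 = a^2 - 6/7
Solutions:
 u(a) = C1 + C2*a - a^4/18 + 2*a^2/7


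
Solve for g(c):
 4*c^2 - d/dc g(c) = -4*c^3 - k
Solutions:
 g(c) = C1 + c^4 + 4*c^3/3 + c*k


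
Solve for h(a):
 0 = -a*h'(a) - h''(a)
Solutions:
 h(a) = C1 + C2*erf(sqrt(2)*a/2)


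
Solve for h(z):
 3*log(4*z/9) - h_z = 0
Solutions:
 h(z) = C1 + 3*z*log(z) - 3*z + z*log(64/729)


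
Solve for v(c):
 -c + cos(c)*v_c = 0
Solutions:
 v(c) = C1 + Integral(c/cos(c), c)


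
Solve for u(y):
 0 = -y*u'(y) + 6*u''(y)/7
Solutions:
 u(y) = C1 + C2*erfi(sqrt(21)*y/6)


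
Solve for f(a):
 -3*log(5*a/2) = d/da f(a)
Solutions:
 f(a) = C1 - 3*a*log(a) + a*log(8/125) + 3*a


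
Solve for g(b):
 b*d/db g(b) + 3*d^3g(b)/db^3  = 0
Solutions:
 g(b) = C1 + Integral(C2*airyai(-3^(2/3)*b/3) + C3*airybi(-3^(2/3)*b/3), b)


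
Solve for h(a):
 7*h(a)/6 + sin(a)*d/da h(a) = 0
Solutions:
 h(a) = C1*(cos(a) + 1)^(7/12)/(cos(a) - 1)^(7/12)


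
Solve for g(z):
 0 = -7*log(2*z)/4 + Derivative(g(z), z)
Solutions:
 g(z) = C1 + 7*z*log(z)/4 - 7*z/4 + 7*z*log(2)/4


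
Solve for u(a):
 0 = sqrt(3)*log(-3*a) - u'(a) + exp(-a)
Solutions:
 u(a) = C1 + sqrt(3)*a*log(-a) + sqrt(3)*a*(-1 + log(3)) - exp(-a)


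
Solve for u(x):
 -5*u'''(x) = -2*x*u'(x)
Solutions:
 u(x) = C1 + Integral(C2*airyai(2^(1/3)*5^(2/3)*x/5) + C3*airybi(2^(1/3)*5^(2/3)*x/5), x)


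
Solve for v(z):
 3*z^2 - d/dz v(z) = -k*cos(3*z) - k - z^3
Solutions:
 v(z) = C1 + k*z + k*sin(3*z)/3 + z^4/4 + z^3


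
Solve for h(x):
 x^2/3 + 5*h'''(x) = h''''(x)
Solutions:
 h(x) = C1 + C2*x + C3*x^2 + C4*exp(5*x) - x^5/900 - x^4/900 - x^3/1125


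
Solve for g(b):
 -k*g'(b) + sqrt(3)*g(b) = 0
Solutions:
 g(b) = C1*exp(sqrt(3)*b/k)


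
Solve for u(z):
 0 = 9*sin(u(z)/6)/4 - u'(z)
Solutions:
 -9*z/4 + 3*log(cos(u(z)/6) - 1) - 3*log(cos(u(z)/6) + 1) = C1


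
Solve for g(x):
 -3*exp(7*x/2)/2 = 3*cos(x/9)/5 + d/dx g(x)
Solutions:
 g(x) = C1 - 3*exp(7*x/2)/7 - 27*sin(x/9)/5


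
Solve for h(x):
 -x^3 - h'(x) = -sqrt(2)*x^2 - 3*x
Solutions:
 h(x) = C1 - x^4/4 + sqrt(2)*x^3/3 + 3*x^2/2


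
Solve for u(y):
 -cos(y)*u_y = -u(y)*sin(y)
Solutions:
 u(y) = C1/cos(y)


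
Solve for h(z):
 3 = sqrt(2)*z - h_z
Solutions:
 h(z) = C1 + sqrt(2)*z^2/2 - 3*z


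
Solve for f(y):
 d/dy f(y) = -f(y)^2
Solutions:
 f(y) = 1/(C1 + y)


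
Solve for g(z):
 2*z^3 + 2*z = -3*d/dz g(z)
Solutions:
 g(z) = C1 - z^4/6 - z^2/3


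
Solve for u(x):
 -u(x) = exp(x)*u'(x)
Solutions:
 u(x) = C1*exp(exp(-x))


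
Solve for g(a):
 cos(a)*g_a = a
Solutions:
 g(a) = C1 + Integral(a/cos(a), a)


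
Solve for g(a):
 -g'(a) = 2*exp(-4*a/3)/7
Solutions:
 g(a) = C1 + 3*exp(-4*a/3)/14


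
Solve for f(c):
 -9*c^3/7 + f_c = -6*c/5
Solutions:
 f(c) = C1 + 9*c^4/28 - 3*c^2/5


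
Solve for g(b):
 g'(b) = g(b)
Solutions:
 g(b) = C1*exp(b)


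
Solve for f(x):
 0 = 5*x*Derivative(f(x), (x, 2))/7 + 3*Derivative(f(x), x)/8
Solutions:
 f(x) = C1 + C2*x^(19/40)


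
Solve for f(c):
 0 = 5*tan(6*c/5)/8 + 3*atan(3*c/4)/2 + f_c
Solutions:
 f(c) = C1 - 3*c*atan(3*c/4)/2 + log(9*c^2 + 16) + 25*log(cos(6*c/5))/48


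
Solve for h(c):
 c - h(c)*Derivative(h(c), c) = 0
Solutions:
 h(c) = -sqrt(C1 + c^2)
 h(c) = sqrt(C1 + c^2)


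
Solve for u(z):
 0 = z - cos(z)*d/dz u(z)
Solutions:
 u(z) = C1 + Integral(z/cos(z), z)


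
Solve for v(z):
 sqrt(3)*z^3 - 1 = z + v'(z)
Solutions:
 v(z) = C1 + sqrt(3)*z^4/4 - z^2/2 - z


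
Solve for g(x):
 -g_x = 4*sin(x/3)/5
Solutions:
 g(x) = C1 + 12*cos(x/3)/5


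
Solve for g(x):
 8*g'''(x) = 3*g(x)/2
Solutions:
 g(x) = C3*exp(2^(2/3)*3^(1/3)*x/4) + (C1*sin(2^(2/3)*3^(5/6)*x/8) + C2*cos(2^(2/3)*3^(5/6)*x/8))*exp(-2^(2/3)*3^(1/3)*x/8)


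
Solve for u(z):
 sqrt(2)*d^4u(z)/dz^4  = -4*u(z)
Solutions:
 u(z) = (C1*sin(2^(7/8)*z/2) + C2*cos(2^(7/8)*z/2))*exp(-2^(7/8)*z/2) + (C3*sin(2^(7/8)*z/2) + C4*cos(2^(7/8)*z/2))*exp(2^(7/8)*z/2)


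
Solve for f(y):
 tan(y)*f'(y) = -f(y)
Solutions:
 f(y) = C1/sin(y)


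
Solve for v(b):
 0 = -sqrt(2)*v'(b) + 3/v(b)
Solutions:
 v(b) = -sqrt(C1 + 3*sqrt(2)*b)
 v(b) = sqrt(C1 + 3*sqrt(2)*b)


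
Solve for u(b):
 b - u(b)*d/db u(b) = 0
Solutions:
 u(b) = -sqrt(C1 + b^2)
 u(b) = sqrt(C1 + b^2)


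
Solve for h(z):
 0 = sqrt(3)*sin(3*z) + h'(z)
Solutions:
 h(z) = C1 + sqrt(3)*cos(3*z)/3


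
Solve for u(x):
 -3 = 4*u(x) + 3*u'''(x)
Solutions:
 u(x) = C3*exp(-6^(2/3)*x/3) + (C1*sin(2^(2/3)*3^(1/6)*x/2) + C2*cos(2^(2/3)*3^(1/6)*x/2))*exp(6^(2/3)*x/6) - 3/4


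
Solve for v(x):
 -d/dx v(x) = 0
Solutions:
 v(x) = C1


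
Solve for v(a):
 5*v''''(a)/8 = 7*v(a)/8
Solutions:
 v(a) = C1*exp(-5^(3/4)*7^(1/4)*a/5) + C2*exp(5^(3/4)*7^(1/4)*a/5) + C3*sin(5^(3/4)*7^(1/4)*a/5) + C4*cos(5^(3/4)*7^(1/4)*a/5)


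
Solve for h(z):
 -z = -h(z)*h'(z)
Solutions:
 h(z) = -sqrt(C1 + z^2)
 h(z) = sqrt(C1 + z^2)


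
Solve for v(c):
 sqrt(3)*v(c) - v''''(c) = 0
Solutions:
 v(c) = C1*exp(-3^(1/8)*c) + C2*exp(3^(1/8)*c) + C3*sin(3^(1/8)*c) + C4*cos(3^(1/8)*c)


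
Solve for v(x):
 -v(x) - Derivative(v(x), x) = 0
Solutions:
 v(x) = C1*exp(-x)


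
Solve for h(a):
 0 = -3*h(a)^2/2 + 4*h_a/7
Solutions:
 h(a) = -8/(C1 + 21*a)


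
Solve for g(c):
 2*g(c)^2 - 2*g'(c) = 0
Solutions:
 g(c) = -1/(C1 + c)


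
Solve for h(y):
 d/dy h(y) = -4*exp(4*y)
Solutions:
 h(y) = C1 - exp(4*y)


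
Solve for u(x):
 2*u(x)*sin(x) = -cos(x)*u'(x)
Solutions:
 u(x) = C1*cos(x)^2


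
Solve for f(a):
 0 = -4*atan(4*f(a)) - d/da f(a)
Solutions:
 Integral(1/atan(4*_y), (_y, f(a))) = C1 - 4*a


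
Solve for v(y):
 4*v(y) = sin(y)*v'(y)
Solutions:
 v(y) = C1*(cos(y)^2 - 2*cos(y) + 1)/(cos(y)^2 + 2*cos(y) + 1)


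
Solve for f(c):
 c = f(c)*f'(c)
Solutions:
 f(c) = -sqrt(C1 + c^2)
 f(c) = sqrt(C1 + c^2)


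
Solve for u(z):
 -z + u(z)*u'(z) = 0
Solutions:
 u(z) = -sqrt(C1 + z^2)
 u(z) = sqrt(C1 + z^2)


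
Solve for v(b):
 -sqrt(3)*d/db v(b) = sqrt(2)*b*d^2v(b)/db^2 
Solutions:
 v(b) = C1 + C2*b^(1 - sqrt(6)/2)


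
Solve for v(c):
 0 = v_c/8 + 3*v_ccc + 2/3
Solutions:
 v(c) = C1 + C2*sin(sqrt(6)*c/12) + C3*cos(sqrt(6)*c/12) - 16*c/3


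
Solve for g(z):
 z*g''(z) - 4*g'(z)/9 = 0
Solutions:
 g(z) = C1 + C2*z^(13/9)


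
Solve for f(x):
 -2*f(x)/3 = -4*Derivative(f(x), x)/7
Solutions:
 f(x) = C1*exp(7*x/6)


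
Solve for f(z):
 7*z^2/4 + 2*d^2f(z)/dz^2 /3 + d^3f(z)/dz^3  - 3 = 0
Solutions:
 f(z) = C1 + C2*z + C3*exp(-2*z/3) - 7*z^4/32 + 21*z^3/16 - 117*z^2/32


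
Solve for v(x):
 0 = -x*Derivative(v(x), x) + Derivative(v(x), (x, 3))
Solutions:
 v(x) = C1 + Integral(C2*airyai(x) + C3*airybi(x), x)


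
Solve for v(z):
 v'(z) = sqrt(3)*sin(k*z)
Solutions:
 v(z) = C1 - sqrt(3)*cos(k*z)/k


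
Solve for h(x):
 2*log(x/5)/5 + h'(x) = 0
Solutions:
 h(x) = C1 - 2*x*log(x)/5 + 2*x/5 + 2*x*log(5)/5


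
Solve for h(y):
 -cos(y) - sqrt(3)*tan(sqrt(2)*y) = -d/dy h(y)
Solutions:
 h(y) = C1 - sqrt(6)*log(cos(sqrt(2)*y))/2 + sin(y)


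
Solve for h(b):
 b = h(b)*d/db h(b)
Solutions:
 h(b) = -sqrt(C1 + b^2)
 h(b) = sqrt(C1 + b^2)


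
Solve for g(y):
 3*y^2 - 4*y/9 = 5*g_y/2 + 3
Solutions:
 g(y) = C1 + 2*y^3/5 - 4*y^2/45 - 6*y/5


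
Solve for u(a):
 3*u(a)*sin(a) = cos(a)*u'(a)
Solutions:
 u(a) = C1/cos(a)^3


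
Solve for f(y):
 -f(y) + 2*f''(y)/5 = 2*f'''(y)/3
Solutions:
 f(y) = C1*exp(y*(2*2^(2/3)/(5*sqrt(5505) + 371)^(1/3) + 4 + 2^(1/3)*(5*sqrt(5505) + 371)^(1/3))/20)*sin(2^(1/3)*sqrt(3)*y*(-(5*sqrt(5505) + 371)^(1/3) + 2*2^(1/3)/(5*sqrt(5505) + 371)^(1/3))/20) + C2*exp(y*(2*2^(2/3)/(5*sqrt(5505) + 371)^(1/3) + 4 + 2^(1/3)*(5*sqrt(5505) + 371)^(1/3))/20)*cos(2^(1/3)*sqrt(3)*y*(-(5*sqrt(5505) + 371)^(1/3) + 2*2^(1/3)/(5*sqrt(5505) + 371)^(1/3))/20) + C3*exp(y*(-2^(1/3)*(5*sqrt(5505) + 371)^(1/3) - 2*2^(2/3)/(5*sqrt(5505) + 371)^(1/3) + 2)/10)


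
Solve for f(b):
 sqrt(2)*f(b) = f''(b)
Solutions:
 f(b) = C1*exp(-2^(1/4)*b) + C2*exp(2^(1/4)*b)


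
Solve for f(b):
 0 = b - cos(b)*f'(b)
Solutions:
 f(b) = C1 + Integral(b/cos(b), b)


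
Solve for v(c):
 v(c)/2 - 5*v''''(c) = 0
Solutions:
 v(c) = C1*exp(-10^(3/4)*c/10) + C2*exp(10^(3/4)*c/10) + C3*sin(10^(3/4)*c/10) + C4*cos(10^(3/4)*c/10)


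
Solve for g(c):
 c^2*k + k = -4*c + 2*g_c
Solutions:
 g(c) = C1 + c^3*k/6 + c^2 + c*k/2


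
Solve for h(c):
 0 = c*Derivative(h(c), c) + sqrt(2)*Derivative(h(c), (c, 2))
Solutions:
 h(c) = C1 + C2*erf(2^(1/4)*c/2)


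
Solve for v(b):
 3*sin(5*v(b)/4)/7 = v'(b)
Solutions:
 -3*b/7 + 2*log(cos(5*v(b)/4) - 1)/5 - 2*log(cos(5*v(b)/4) + 1)/5 = C1


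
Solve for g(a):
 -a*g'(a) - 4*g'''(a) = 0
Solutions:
 g(a) = C1 + Integral(C2*airyai(-2^(1/3)*a/2) + C3*airybi(-2^(1/3)*a/2), a)


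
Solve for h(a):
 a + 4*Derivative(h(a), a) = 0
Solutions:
 h(a) = C1 - a^2/8


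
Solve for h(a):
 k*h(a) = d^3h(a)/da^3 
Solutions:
 h(a) = C1*exp(a*k^(1/3)) + C2*exp(a*k^(1/3)*(-1 + sqrt(3)*I)/2) + C3*exp(-a*k^(1/3)*(1 + sqrt(3)*I)/2)


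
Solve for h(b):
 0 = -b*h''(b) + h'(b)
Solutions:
 h(b) = C1 + C2*b^2


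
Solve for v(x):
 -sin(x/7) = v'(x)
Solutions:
 v(x) = C1 + 7*cos(x/7)


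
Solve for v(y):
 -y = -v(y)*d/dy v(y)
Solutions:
 v(y) = -sqrt(C1 + y^2)
 v(y) = sqrt(C1 + y^2)


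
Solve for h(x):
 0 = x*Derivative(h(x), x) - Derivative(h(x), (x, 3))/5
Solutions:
 h(x) = C1 + Integral(C2*airyai(5^(1/3)*x) + C3*airybi(5^(1/3)*x), x)


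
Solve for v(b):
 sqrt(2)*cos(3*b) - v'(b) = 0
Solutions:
 v(b) = C1 + sqrt(2)*sin(3*b)/3


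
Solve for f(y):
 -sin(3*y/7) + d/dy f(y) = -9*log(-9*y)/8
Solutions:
 f(y) = C1 - 9*y*log(-y)/8 - 9*y*log(3)/4 + 9*y/8 - 7*cos(3*y/7)/3


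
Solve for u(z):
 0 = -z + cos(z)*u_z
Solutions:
 u(z) = C1 + Integral(z/cos(z), z)


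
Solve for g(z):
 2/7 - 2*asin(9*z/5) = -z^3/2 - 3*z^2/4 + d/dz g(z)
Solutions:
 g(z) = C1 + z^4/8 + z^3/4 - 2*z*asin(9*z/5) + 2*z/7 - 2*sqrt(25 - 81*z^2)/9


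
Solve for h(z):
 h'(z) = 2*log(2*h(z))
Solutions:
 -Integral(1/(log(_y) + log(2)), (_y, h(z)))/2 = C1 - z


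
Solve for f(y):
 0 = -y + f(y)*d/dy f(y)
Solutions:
 f(y) = -sqrt(C1 + y^2)
 f(y) = sqrt(C1 + y^2)


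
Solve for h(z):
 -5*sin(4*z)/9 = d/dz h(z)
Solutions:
 h(z) = C1 + 5*cos(4*z)/36


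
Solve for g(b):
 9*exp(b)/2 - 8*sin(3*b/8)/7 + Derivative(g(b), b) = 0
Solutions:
 g(b) = C1 - 9*exp(b)/2 - 64*cos(3*b/8)/21


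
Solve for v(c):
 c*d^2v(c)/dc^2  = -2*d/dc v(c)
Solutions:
 v(c) = C1 + C2/c


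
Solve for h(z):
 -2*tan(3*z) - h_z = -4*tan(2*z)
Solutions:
 h(z) = C1 - 2*log(cos(2*z)) + 2*log(cos(3*z))/3


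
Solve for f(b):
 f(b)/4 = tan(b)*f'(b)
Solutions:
 f(b) = C1*sin(b)^(1/4)


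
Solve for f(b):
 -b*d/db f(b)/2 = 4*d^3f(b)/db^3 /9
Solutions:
 f(b) = C1 + Integral(C2*airyai(-3^(2/3)*b/2) + C3*airybi(-3^(2/3)*b/2), b)


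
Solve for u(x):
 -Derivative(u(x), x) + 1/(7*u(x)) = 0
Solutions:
 u(x) = -sqrt(C1 + 14*x)/7
 u(x) = sqrt(C1 + 14*x)/7


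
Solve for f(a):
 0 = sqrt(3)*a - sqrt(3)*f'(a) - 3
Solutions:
 f(a) = C1 + a^2/2 - sqrt(3)*a


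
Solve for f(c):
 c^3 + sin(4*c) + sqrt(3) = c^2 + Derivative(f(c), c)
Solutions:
 f(c) = C1 + c^4/4 - c^3/3 + sqrt(3)*c - cos(4*c)/4


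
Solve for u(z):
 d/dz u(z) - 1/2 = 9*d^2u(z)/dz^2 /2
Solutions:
 u(z) = C1 + C2*exp(2*z/9) + z/2


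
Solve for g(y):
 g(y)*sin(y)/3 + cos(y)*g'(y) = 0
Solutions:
 g(y) = C1*cos(y)^(1/3)


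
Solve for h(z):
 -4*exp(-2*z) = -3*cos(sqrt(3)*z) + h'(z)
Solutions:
 h(z) = C1 + sqrt(3)*sin(sqrt(3)*z) + 2*exp(-2*z)


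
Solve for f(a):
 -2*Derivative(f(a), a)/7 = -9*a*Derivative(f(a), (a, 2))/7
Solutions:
 f(a) = C1 + C2*a^(11/9)


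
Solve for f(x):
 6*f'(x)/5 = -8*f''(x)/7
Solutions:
 f(x) = C1 + C2*exp(-21*x/20)


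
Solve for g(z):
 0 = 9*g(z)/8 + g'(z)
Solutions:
 g(z) = C1*exp(-9*z/8)


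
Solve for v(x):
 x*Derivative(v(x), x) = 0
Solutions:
 v(x) = C1


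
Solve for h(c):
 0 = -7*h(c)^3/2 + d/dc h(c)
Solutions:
 h(c) = -sqrt(-1/(C1 + 7*c))
 h(c) = sqrt(-1/(C1 + 7*c))


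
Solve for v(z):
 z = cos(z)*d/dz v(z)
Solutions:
 v(z) = C1 + Integral(z/cos(z), z)


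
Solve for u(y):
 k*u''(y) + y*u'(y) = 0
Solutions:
 u(y) = C1 + C2*sqrt(k)*erf(sqrt(2)*y*sqrt(1/k)/2)


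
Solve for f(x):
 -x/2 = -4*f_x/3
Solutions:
 f(x) = C1 + 3*x^2/16


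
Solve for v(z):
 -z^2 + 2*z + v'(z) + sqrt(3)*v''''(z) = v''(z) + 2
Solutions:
 v(z) = C1 + C2*exp(z*(2*6^(1/3)/(sqrt(81 - 4*sqrt(3)) + 9)^(1/3) + 2^(2/3)*3^(1/6)*(sqrt(81 - 4*sqrt(3)) + 9)^(1/3))/12)*sin(z*(-6^(2/3)*(sqrt(81 - 4*sqrt(3)) + 9)^(1/3) + 2*2^(1/3)*3^(5/6)/(sqrt(81 - 4*sqrt(3)) + 9)^(1/3))/12) + C3*exp(z*(2*6^(1/3)/(sqrt(81 - 4*sqrt(3)) + 9)^(1/3) + 2^(2/3)*3^(1/6)*(sqrt(81 - 4*sqrt(3)) + 9)^(1/3))/12)*cos(z*(-6^(2/3)*(sqrt(81 - 4*sqrt(3)) + 9)^(1/3) + 2*2^(1/3)*3^(5/6)/(sqrt(81 - 4*sqrt(3)) + 9)^(1/3))/12) + C4*exp(-z*(2*6^(1/3)/(sqrt(81 - 4*sqrt(3)) + 9)^(1/3) + 2^(2/3)*3^(1/6)*(sqrt(81 - 4*sqrt(3)) + 9)^(1/3))/6) + z^3/3 + 2*z


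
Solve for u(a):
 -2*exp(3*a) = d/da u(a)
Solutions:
 u(a) = C1 - 2*exp(3*a)/3


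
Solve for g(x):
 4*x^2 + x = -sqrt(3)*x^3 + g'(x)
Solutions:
 g(x) = C1 + sqrt(3)*x^4/4 + 4*x^3/3 + x^2/2


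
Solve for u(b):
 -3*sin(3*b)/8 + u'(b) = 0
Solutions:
 u(b) = C1 - cos(3*b)/8


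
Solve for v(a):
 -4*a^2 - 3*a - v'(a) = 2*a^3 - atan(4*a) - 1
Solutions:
 v(a) = C1 - a^4/2 - 4*a^3/3 - 3*a^2/2 + a*atan(4*a) + a - log(16*a^2 + 1)/8


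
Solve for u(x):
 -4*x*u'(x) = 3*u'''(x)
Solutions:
 u(x) = C1 + Integral(C2*airyai(-6^(2/3)*x/3) + C3*airybi(-6^(2/3)*x/3), x)


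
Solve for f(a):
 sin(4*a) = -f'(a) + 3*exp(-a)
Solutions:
 f(a) = C1 + cos(4*a)/4 - 3*exp(-a)


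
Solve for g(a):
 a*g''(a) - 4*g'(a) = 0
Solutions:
 g(a) = C1 + C2*a^5


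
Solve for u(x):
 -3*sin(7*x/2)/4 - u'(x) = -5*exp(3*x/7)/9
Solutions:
 u(x) = C1 + 35*exp(3*x/7)/27 + 3*cos(7*x/2)/14


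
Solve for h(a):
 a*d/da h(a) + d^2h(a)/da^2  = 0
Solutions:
 h(a) = C1 + C2*erf(sqrt(2)*a/2)


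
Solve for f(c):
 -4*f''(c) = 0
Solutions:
 f(c) = C1 + C2*c


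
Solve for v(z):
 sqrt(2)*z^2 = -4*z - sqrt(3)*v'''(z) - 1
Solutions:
 v(z) = C1 + C2*z + C3*z^2 - sqrt(6)*z^5/180 - sqrt(3)*z^4/18 - sqrt(3)*z^3/18


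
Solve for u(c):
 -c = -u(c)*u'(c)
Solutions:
 u(c) = -sqrt(C1 + c^2)
 u(c) = sqrt(C1 + c^2)


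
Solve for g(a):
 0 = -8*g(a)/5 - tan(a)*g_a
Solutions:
 g(a) = C1/sin(a)^(8/5)


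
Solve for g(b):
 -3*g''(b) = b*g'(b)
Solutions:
 g(b) = C1 + C2*erf(sqrt(6)*b/6)


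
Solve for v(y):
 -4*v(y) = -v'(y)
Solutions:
 v(y) = C1*exp(4*y)


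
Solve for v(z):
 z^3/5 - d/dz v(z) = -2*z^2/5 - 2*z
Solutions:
 v(z) = C1 + z^4/20 + 2*z^3/15 + z^2


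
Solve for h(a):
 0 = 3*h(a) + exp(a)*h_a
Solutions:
 h(a) = C1*exp(3*exp(-a))


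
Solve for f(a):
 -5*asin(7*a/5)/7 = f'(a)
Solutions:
 f(a) = C1 - 5*a*asin(7*a/5)/7 - 5*sqrt(25 - 49*a^2)/49


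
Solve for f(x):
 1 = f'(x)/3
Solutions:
 f(x) = C1 + 3*x


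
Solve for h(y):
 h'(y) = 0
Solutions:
 h(y) = C1


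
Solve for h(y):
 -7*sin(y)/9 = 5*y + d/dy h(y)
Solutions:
 h(y) = C1 - 5*y^2/2 + 7*cos(y)/9


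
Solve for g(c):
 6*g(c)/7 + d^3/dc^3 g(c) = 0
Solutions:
 g(c) = C3*exp(-6^(1/3)*7^(2/3)*c/7) + (C1*sin(2^(1/3)*3^(5/6)*7^(2/3)*c/14) + C2*cos(2^(1/3)*3^(5/6)*7^(2/3)*c/14))*exp(6^(1/3)*7^(2/3)*c/14)


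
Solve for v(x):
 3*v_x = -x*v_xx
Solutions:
 v(x) = C1 + C2/x^2


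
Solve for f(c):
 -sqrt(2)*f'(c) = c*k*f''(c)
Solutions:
 f(c) = C1 + c^(((re(k) - sqrt(2))*re(k) + im(k)^2)/(re(k)^2 + im(k)^2))*(C2*sin(sqrt(2)*log(c)*Abs(im(k))/(re(k)^2 + im(k)^2)) + C3*cos(sqrt(2)*log(c)*im(k)/(re(k)^2 + im(k)^2)))


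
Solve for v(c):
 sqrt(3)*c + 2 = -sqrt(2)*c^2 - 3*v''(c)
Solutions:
 v(c) = C1 + C2*c - sqrt(2)*c^4/36 - sqrt(3)*c^3/18 - c^2/3


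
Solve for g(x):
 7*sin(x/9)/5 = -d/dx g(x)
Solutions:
 g(x) = C1 + 63*cos(x/9)/5


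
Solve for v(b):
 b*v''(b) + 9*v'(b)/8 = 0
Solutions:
 v(b) = C1 + C2/b^(1/8)


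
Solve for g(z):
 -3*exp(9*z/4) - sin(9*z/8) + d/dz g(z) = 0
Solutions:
 g(z) = C1 + 4*exp(9*z/4)/3 - 8*cos(9*z/8)/9


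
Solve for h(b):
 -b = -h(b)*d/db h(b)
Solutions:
 h(b) = -sqrt(C1 + b^2)
 h(b) = sqrt(C1 + b^2)


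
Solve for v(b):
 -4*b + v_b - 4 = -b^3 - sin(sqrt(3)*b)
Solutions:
 v(b) = C1 - b^4/4 + 2*b^2 + 4*b + sqrt(3)*cos(sqrt(3)*b)/3


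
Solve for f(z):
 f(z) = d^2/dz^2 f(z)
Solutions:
 f(z) = C1*exp(-z) + C2*exp(z)


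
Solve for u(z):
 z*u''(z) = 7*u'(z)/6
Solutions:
 u(z) = C1 + C2*z^(13/6)


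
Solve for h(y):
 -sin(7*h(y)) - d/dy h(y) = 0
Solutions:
 h(y) = -acos((-C1 - exp(14*y))/(C1 - exp(14*y)))/7 + 2*pi/7
 h(y) = acos((-C1 - exp(14*y))/(C1 - exp(14*y)))/7


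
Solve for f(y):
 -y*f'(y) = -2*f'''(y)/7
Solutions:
 f(y) = C1 + Integral(C2*airyai(2^(2/3)*7^(1/3)*y/2) + C3*airybi(2^(2/3)*7^(1/3)*y/2), y)


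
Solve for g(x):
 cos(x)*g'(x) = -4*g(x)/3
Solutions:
 g(x) = C1*(sin(x) - 1)^(2/3)/(sin(x) + 1)^(2/3)


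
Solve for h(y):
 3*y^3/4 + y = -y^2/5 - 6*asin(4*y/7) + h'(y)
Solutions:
 h(y) = C1 + 3*y^4/16 + y^3/15 + y^2/2 + 6*y*asin(4*y/7) + 3*sqrt(49 - 16*y^2)/2


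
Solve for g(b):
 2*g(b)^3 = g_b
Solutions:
 g(b) = -sqrt(2)*sqrt(-1/(C1 + 2*b))/2
 g(b) = sqrt(2)*sqrt(-1/(C1 + 2*b))/2


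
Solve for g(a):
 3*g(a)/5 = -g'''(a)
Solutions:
 g(a) = C3*exp(-3^(1/3)*5^(2/3)*a/5) + (C1*sin(3^(5/6)*5^(2/3)*a/10) + C2*cos(3^(5/6)*5^(2/3)*a/10))*exp(3^(1/3)*5^(2/3)*a/10)


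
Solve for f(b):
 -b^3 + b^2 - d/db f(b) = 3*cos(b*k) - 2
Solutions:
 f(b) = C1 - b^4/4 + b^3/3 + 2*b - 3*sin(b*k)/k


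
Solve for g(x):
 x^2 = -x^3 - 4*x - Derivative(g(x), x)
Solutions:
 g(x) = C1 - x^4/4 - x^3/3 - 2*x^2


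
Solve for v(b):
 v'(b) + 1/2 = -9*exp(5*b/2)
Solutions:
 v(b) = C1 - b/2 - 18*exp(5*b/2)/5


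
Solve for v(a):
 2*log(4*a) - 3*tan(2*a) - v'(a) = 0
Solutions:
 v(a) = C1 + 2*a*log(a) - 2*a + 4*a*log(2) + 3*log(cos(2*a))/2


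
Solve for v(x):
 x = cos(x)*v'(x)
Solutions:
 v(x) = C1 + Integral(x/cos(x), x)


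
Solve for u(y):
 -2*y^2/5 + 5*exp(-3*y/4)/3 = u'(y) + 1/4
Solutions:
 u(y) = C1 - 2*y^3/15 - y/4 - 20*exp(-3*y/4)/9


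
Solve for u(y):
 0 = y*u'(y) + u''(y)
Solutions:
 u(y) = C1 + C2*erf(sqrt(2)*y/2)


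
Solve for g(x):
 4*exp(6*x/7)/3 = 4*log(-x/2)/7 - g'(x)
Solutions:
 g(x) = C1 + 4*x*log(-x)/7 + 4*x*(-1 - log(2))/7 - 14*exp(6*x/7)/9


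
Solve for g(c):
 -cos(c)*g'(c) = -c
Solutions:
 g(c) = C1 + Integral(c/cos(c), c)


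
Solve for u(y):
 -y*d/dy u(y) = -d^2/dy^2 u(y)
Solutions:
 u(y) = C1 + C2*erfi(sqrt(2)*y/2)


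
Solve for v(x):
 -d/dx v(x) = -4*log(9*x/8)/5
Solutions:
 v(x) = C1 + 4*x*log(x)/5 - 12*x*log(2)/5 - 4*x/5 + 8*x*log(3)/5


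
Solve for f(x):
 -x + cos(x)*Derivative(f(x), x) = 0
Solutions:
 f(x) = C1 + Integral(x/cos(x), x)


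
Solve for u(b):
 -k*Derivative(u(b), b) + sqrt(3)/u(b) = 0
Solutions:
 u(b) = -sqrt(C1 + 2*sqrt(3)*b/k)
 u(b) = sqrt(C1 + 2*sqrt(3)*b/k)


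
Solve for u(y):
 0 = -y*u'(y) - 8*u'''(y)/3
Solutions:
 u(y) = C1 + Integral(C2*airyai(-3^(1/3)*y/2) + C3*airybi(-3^(1/3)*y/2), y)


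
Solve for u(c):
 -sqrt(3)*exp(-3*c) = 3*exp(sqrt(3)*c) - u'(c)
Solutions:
 u(c) = C1 + sqrt(3)*exp(sqrt(3)*c) - sqrt(3)*exp(-3*c)/3


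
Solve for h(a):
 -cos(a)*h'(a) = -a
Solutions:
 h(a) = C1 + Integral(a/cos(a), a)


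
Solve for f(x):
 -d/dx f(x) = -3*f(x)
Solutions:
 f(x) = C1*exp(3*x)


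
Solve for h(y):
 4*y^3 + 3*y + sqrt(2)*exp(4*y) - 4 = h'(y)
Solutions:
 h(y) = C1 + y^4 + 3*y^2/2 - 4*y + sqrt(2)*exp(4*y)/4


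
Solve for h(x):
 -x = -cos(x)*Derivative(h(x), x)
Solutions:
 h(x) = C1 + Integral(x/cos(x), x)


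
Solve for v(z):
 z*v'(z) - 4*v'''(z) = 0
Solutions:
 v(z) = C1 + Integral(C2*airyai(2^(1/3)*z/2) + C3*airybi(2^(1/3)*z/2), z)


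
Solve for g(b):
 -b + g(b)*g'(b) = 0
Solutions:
 g(b) = -sqrt(C1 + b^2)
 g(b) = sqrt(C1 + b^2)


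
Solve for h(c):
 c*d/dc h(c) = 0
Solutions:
 h(c) = C1


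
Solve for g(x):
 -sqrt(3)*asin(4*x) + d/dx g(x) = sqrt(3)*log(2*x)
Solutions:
 g(x) = C1 + sqrt(3)*x*(log(x) - 1) + sqrt(3)*x*log(2) + sqrt(3)*(x*asin(4*x) + sqrt(1 - 16*x^2)/4)
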